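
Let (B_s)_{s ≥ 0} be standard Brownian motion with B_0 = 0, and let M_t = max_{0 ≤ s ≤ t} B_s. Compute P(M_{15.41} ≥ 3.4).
P(M_{15.41} ≥ 3.4) = 2·P(B_{15.41} ≥ 3.4) = 2(1 − Φ(3.4/√15.41)) ≈ 0.3864

By the reflection principle for Brownian motion, P(M_t ≥ a) = 2 · P(B_t ≥ a) for a ≥ 0. Since B_t ~ N(0, t), P(B_t ≥ 3.4) = 1 − Φ(3.4/√t) = 1 − Φ(3.4/√15.41) = 1 − Φ(0.8661). So
  P(M_{15.41} ≥ 3.4) = 2(1 − Φ(0.8661)) ≈ 0.3864.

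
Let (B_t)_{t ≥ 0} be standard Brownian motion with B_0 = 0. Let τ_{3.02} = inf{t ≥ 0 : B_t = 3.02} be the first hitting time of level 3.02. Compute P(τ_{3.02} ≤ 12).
P(τ_{3.02} ≤ 12) = 2(1 − Φ(3.02/√12)) = 2(1 − Φ(0.8718)) ≈ 0.3833

By the reflection principle for standard BM, P(τ_b ≤ t) = 2 · P(B_t ≥ b). Since B_t ~ N(0, t), P(B_t ≥ 3.02) = 1 − Φ(3.02/√t) = 1 − Φ(3.02/√12) = 1 − Φ(0.8718) ≈ 0.19166. Doubling: P(τ_{3.02} ≤ 12) ≈ 2 · 0.19166 = 0.38332 ≈ 0.3833.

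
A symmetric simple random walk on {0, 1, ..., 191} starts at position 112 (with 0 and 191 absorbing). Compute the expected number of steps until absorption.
E[τ | X_0 = 112] = 8848

Let v_k = E[τ | X_0 = k]. Boundary: v_0 = v_191 = 0. Recurrence: v_k = 1 + (v_{k-1} + v_{k+1})/2 for 1 ≤ k ≤ 190. The particular solution to v_k − (v_{k-1} + v_{k+1})/2 = 1 is v_k = −k^2. Adding homogeneous solution A + B k and matching boundaries gives v_k = k (191 − k). Substituting k = 112: v_112 = 112 · 79 = 8848.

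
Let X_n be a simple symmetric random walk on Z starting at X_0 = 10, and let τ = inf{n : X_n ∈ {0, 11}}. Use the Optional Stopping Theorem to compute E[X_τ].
E[X_τ] = 10

X_n is a martingale and τ is a bounded-mean stopping time (indeed τ is finite a.s. with bounded expectation since the walk is in a bounded region). By the OST, E[X_τ] = E[X_0] = 10. Equivalently: E[X_τ] = 11 · P(hit 11 first) + 0 · P(hit 0 first) = 11 · (10/11) = 10.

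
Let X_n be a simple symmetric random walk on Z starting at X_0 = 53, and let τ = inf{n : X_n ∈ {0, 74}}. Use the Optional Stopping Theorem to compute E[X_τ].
E[X_τ] = 53

X_n is a martingale and τ is a bounded-mean stopping time (indeed τ is finite a.s. with bounded expectation since the walk is in a bounded region). By the OST, E[X_τ] = E[X_0] = 53. Equivalently: E[X_τ] = 74 · P(hit 74 first) + 0 · P(hit 0 first) = 74 · (53/74) = 53.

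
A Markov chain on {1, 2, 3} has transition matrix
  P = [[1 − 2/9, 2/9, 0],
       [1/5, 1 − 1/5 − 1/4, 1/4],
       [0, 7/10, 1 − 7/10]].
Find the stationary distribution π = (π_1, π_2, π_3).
π = (63/158, 35/79, 25/158)

This is a birth-death chain on three states, which satisfies detailed balance: π_1 · P_{12} = π_2 · P_{21} and π_2 · P_{23} = π_3 · P_{32}.
From π_1 · 2/9 = π_2 · 1/5: π_2/π_1 = (2/9)/(1/5) = 10/9.
From π_2 · 1/4 = π_3 · 7/10: π_3/π_2 = (1/4)/(7/10) = 5/14.
Take π_1 proportional to 1; then unnormalized π = (1, 10/9, 25/63). Normalize by dividing by the sum 158/63:
  π = (63/158, 35/79, 25/158).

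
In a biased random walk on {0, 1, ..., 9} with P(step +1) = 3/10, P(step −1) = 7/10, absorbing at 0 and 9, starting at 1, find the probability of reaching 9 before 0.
P(hit 9 before 0) = (1 − (7/3)^1) / (1 − (7/3)^9) = 6561/10083481

Let u_k denote P(reach 9 before 0 | start at k). Boundary: u_0 = 0, u_9 = 1. Recurrence: u_k = 3/10·u_{k+1} + 7/10·u_{k-1} for 1 ≤ k ≤ 8. Try u_k = A + B·r^k with r = q/p = (7/10)/(3/10) = 7/3. Substitution satisfies the recurrence; boundary conditions give:
  u_k = (1 − r^k) / (1 − r^N) = (1 − (7/3)^1) / (1 − (7/3)^9) = 6561/10083481.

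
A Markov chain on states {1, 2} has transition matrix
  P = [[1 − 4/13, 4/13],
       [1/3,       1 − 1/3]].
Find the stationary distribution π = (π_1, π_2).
π_1 = 13/25, π_2 = 12/25

Solve πP = π with π_1 + π_2 = 1. From πP = π: π_1 · (1 − 4/13) + π_2 · 1/3 = π_1 ⇒ π_2 · 1/3 = π_1 · 4/13 ⇒ π_2/π_1 = (4/13)/(1/3) = 12/13. Together with π_1 + π_2 = 1:
  π_1 = (1/3)/(4/13 + 1/3) = (1/3)/(25/39) = 13/25,
  π_2 = (4/13)/(4/13 + 1/3) = (4/13)/(25/39) = 12/25.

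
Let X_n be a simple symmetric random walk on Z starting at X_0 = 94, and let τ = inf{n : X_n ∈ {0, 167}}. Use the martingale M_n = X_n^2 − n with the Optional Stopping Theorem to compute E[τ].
E[τ] = 6862

M_n = X_n^2 − n is a martingale (since E[X_{n+1}^2 | F_n] = X_n^2 + 1). By OST (τ has finite mean in a bounded region), E[M_τ] = E[M_0] = X_0^2 − 0 = 94^2 = 8836. Also E[M_τ] = E[X_τ^2] − E[τ]. The walk exits at 0 or 167, with P(hit 167 first) = 94/167, so E[X_τ^2] = 167^2 · 94/167 + 0 = 15698. Thus E[τ] = E[X_τ^2] − E[M_τ] = 15698 − 8836 = 6862 = 94(167 − 94) = 6862.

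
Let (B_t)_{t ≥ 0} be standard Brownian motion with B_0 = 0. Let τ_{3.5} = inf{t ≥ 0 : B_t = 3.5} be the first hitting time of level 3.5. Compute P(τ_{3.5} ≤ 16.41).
P(τ_{3.5} ≤ 16.41) = 2(1 − Φ(3.5/√16.41)) = 2(1 − Φ(0.8640)) ≈ 0.3876

By the reflection principle for standard BM, P(τ_b ≤ t) = 2 · P(B_t ≥ b). Since B_t ~ N(0, t), P(B_t ≥ 3.5) = 1 − Φ(3.5/√t) = 1 − Φ(3.5/√16.41) = 1 − Φ(0.8640) ≈ 0.19379. Doubling: P(τ_{3.5} ≤ 16.41) ≈ 2 · 0.19379 = 0.38758 ≈ 0.3876.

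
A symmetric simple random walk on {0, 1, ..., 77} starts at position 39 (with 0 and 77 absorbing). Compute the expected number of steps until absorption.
E[τ | X_0 = 39] = 1482

Let v_k = E[τ | X_0 = k]. Boundary: v_0 = v_77 = 0. Recurrence: v_k = 1 + (v_{k-1} + v_{k+1})/2 for 1 ≤ k ≤ 76. The particular solution to v_k − (v_{k-1} + v_{k+1})/2 = 1 is v_k = −k^2. Adding homogeneous solution A + B k and matching boundaries gives v_k = k (77 − k). Substituting k = 39: v_39 = 39 · 38 = 1482.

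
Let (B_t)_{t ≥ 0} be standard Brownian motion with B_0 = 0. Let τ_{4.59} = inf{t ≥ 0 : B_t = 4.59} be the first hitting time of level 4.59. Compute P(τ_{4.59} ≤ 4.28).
P(τ_{4.59} ≤ 4.28) = 2(1 − Φ(4.59/√4.28)) = 2(1 − Φ(2.2187)) ≈ 0.0265

By the reflection principle for standard BM, P(τ_b ≤ t) = 2 · P(B_t ≥ b). Since B_t ~ N(0, t), P(B_t ≥ 4.59) = 1 − Φ(4.59/√t) = 1 − Φ(4.59/√4.28) = 1 − Φ(2.2187) ≈ 0.01325. Doubling: P(τ_{4.59} ≤ 4.28) ≈ 2 · 0.01325 = 0.02650 ≈ 0.0265.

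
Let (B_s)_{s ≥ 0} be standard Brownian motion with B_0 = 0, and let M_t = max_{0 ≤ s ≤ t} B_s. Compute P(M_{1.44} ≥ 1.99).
P(M_{1.44} ≥ 1.99) = 2·P(B_{1.44} ≥ 1.99) = 2(1 − Φ(1.99/√1.44)) ≈ 0.0973

By the reflection principle for Brownian motion, P(M_t ≥ a) = 2 · P(B_t ≥ a) for a ≥ 0. Since B_t ~ N(0, t), P(B_t ≥ 1.99) = 1 − Φ(1.99/√t) = 1 − Φ(1.99/√1.44) = 1 − Φ(1.6583). So
  P(M_{1.44} ≥ 1.99) = 2(1 − Φ(1.6583)) ≈ 0.0973.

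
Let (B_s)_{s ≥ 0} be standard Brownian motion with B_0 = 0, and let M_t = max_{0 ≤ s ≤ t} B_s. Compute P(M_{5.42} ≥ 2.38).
P(M_{5.42} ≥ 2.38) = 2·P(B_{5.42} ≥ 2.38) = 2(1 − Φ(2.38/√5.42)) ≈ 0.3066

By the reflection principle for Brownian motion, P(M_t ≥ a) = 2 · P(B_t ≥ a) for a ≥ 0. Since B_t ~ N(0, t), P(B_t ≥ 2.38) = 1 − Φ(2.38/√t) = 1 − Φ(2.38/√5.42) = 1 − Φ(1.0223). So
  P(M_{5.42} ≥ 2.38) = 2(1 − Φ(1.0223)) ≈ 0.3066.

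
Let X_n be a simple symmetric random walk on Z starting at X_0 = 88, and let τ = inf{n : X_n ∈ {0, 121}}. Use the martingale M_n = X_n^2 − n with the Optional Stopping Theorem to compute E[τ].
E[τ] = 2904

M_n = X_n^2 − n is a martingale (since E[X_{n+1}^2 | F_n] = X_n^2 + 1). By OST (τ has finite mean in a bounded region), E[M_τ] = E[M_0] = X_0^2 − 0 = 88^2 = 7744. Also E[M_τ] = E[X_τ^2] − E[τ]. The walk exits at 0 or 121, with P(hit 121 first) = 88/121, so E[X_τ^2] = 121^2 · 88/121 + 0 = 10648. Thus E[τ] = E[X_τ^2] − E[M_τ] = 10648 − 7744 = 2904 = 88(121 − 88) = 2904.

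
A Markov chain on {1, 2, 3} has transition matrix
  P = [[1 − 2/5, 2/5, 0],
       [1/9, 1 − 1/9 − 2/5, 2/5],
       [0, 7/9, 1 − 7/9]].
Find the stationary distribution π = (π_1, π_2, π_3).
π = (175/1129, 630/1129, 324/1129)

This is a birth-death chain on three states, which satisfies detailed balance: π_1 · P_{12} = π_2 · P_{21} and π_2 · P_{23} = π_3 · P_{32}.
From π_1 · 2/5 = π_2 · 1/9: π_2/π_1 = (2/5)/(1/9) = 18/5.
From π_2 · 2/5 = π_3 · 7/9: π_3/π_2 = (2/5)/(7/9) = 18/35.
Take π_1 proportional to 1; then unnormalized π = (1, 18/5, 324/175). Normalize by dividing by the sum 1129/175:
  π = (175/1129, 630/1129, 324/1129).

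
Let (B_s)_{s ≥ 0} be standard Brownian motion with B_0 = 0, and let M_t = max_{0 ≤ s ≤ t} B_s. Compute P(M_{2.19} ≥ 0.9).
P(M_{2.19} ≥ 0.9) = 2·P(B_{2.19} ≥ 0.9) = 2(1 − Φ(0.9/√2.19)) ≈ 0.5431

By the reflection principle for Brownian motion, P(M_t ≥ a) = 2 · P(B_t ≥ a) for a ≥ 0. Since B_t ~ N(0, t), P(B_t ≥ 0.9) = 1 − Φ(0.9/√t) = 1 − Φ(0.9/√2.19) = 1 − Φ(0.6082). So
  P(M_{2.19} ≥ 0.9) = 2(1 − Φ(0.6082)) ≈ 0.5431.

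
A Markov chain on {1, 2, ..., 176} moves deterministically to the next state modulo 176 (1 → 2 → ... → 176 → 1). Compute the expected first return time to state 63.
E[T_63 | X_0 = 63] = 176

The chain cycles deterministically, so starting at state 63 it returns in exactly 176 steps. Equivalently, the stationary distribution is uniform π_j = 1/176 for every state j, so by Kac's formula E[T_63] = 1/π_63 = 176.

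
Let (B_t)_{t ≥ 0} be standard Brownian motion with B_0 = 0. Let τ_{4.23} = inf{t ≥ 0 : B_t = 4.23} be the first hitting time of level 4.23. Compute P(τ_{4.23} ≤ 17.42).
P(τ_{4.23} ≤ 17.42) = 2(1 − Φ(4.23/√17.42)) = 2(1 − Φ(1.0135)) ≈ 0.3108

By the reflection principle for standard BM, P(τ_b ≤ t) = 2 · P(B_t ≥ b). Since B_t ~ N(0, t), P(B_t ≥ 4.23) = 1 − Φ(4.23/√t) = 1 − Φ(4.23/√17.42) = 1 − Φ(1.0135) ≈ 0.15541. Doubling: P(τ_{4.23} ≤ 17.42) ≈ 2 · 0.15541 = 0.31082 ≈ 0.3108.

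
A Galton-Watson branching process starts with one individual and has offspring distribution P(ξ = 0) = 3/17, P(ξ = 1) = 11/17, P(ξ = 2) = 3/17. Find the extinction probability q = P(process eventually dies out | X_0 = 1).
q = 1

Mean offspring μ = 0·3/17 + 1·11/17 + 2·3/17 = 1 ≤ 1. For μ ≤ 1 with offspring not concentrated at 1, the Galton-Watson process goes extinct almost surely, so q = 1.
(Algebraic check: The pgf is f(s) = 3/17 + 11/17·s + 3/17·s². The extinction probability q is the smallest fixed point of f in [0, 1]. Setting s = f(s):
  3/17·s² + (11/17 − 1)·s + 3/17 = 0
  3/17·s² − (3/17 + 3/17)·s + 3/17 = 0
which factors as (s − 1)·(3/17·s − 3/17) = 0, giving roots s = 1 and s = (3/17)/(3/17) = 1. Since 1 ≥ 1, the smallest root in [0, 1] is s = 1.)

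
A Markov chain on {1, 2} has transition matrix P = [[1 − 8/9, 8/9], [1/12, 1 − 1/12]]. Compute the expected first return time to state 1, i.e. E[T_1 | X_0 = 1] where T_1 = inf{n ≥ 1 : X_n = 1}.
E[T_1 | X_0 = 1] = 1/π_1 = 35/3

For an irreducible recurrent Markov chain with stationary distribution π, E[T_i | X_0 = i] = 1/π_i (Kac's formula). Here π_1 = (1/12)/(8/9 + 1/12) = (1/12)/(35/36) = 3/35, so E[T_1 | X_0 = 1] = 1/π_1 = (8/9 + 1/12)/(1/12) = (35/36)/(1/12) = 35/3.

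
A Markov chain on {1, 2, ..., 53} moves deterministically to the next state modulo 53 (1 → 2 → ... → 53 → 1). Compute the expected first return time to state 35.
E[T_35 | X_0 = 35] = 53

The chain cycles deterministically, so starting at state 35 it returns in exactly 53 steps. Equivalently, the stationary distribution is uniform π_j = 1/53 for every state j, so by Kac's formula E[T_35] = 1/π_35 = 53.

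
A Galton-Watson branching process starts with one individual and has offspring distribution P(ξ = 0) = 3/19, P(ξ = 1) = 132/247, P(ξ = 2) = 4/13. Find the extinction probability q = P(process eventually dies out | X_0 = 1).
q = 39/76

The pgf is f(s) = 3/19 + 132/247·s + 4/13·s². The extinction probability q is the smallest fixed point of f in [0, 1]. Setting s = f(s):
  4/13·s² + (132/247 − 1)·s + 3/19 = 0
  4/13·s² − (3/19 + 4/13)·s + 3/19 = 0
which factors as (s − 1)·(4/13·s − 3/19) = 0, giving roots s = 1 and s = (3/19)/(4/13) = 39/76.
Mean offspring μ = 132/247 + 2·4/13 = 284/247 > 1 (supercritical), so q < 1. The extinction probability is the smaller root: q = (3/19)/(4/13) = 39/76.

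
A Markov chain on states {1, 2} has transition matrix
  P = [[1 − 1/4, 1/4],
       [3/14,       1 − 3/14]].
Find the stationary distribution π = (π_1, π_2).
π_1 = 6/13, π_2 = 7/13

Solve πP = π with π_1 + π_2 = 1. From πP = π: π_1 · (1 − 1/4) + π_2 · 3/14 = π_1 ⇒ π_2 · 3/14 = π_1 · 1/4 ⇒ π_2/π_1 = (1/4)/(3/14) = 7/6. Together with π_1 + π_2 = 1:
  π_1 = (3/14)/(1/4 + 3/14) = (3/14)/(13/28) = 6/13,
  π_2 = (1/4)/(1/4 + 3/14) = (1/4)/(13/28) = 7/13.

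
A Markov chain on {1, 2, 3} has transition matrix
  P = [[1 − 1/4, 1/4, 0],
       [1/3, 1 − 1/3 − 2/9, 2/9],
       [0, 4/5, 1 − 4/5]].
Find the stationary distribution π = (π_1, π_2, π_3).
π = (24/47, 18/47, 5/47)

This is a birth-death chain on three states, which satisfies detailed balance: π_1 · P_{12} = π_2 · P_{21} and π_2 · P_{23} = π_3 · P_{32}.
From π_1 · 1/4 = π_2 · 1/3: π_2/π_1 = (1/4)/(1/3) = 3/4.
From π_2 · 2/9 = π_3 · 4/5: π_3/π_2 = (2/9)/(4/5) = 5/18.
Take π_1 proportional to 1; then unnormalized π = (1, 3/4, 5/24). Normalize by dividing by the sum 47/24:
  π = (24/47, 18/47, 5/47).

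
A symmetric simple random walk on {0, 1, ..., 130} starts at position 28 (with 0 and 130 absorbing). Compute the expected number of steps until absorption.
E[τ | X_0 = 28] = 2856

Let v_k = E[τ | X_0 = k]. Boundary: v_0 = v_130 = 0. Recurrence: v_k = 1 + (v_{k-1} + v_{k+1})/2 for 1 ≤ k ≤ 129. The particular solution to v_k − (v_{k-1} + v_{k+1})/2 = 1 is v_k = −k^2. Adding homogeneous solution A + B k and matching boundaries gives v_k = k (130 − k). Substituting k = 28: v_28 = 28 · 102 = 2856.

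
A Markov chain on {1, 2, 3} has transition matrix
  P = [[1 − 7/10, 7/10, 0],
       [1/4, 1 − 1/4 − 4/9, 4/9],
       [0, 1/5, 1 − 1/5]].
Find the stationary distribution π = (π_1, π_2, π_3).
π = (45/451, 126/451, 280/451)

This is a birth-death chain on three states, which satisfies detailed balance: π_1 · P_{12} = π_2 · P_{21} and π_2 · P_{23} = π_3 · P_{32}.
From π_1 · 7/10 = π_2 · 1/4: π_2/π_1 = (7/10)/(1/4) = 14/5.
From π_2 · 4/9 = π_3 · 1/5: π_3/π_2 = (4/9)/(1/5) = 20/9.
Take π_1 proportional to 1; then unnormalized π = (1, 14/5, 56/9). Normalize by dividing by the sum 451/45:
  π = (45/451, 126/451, 280/451).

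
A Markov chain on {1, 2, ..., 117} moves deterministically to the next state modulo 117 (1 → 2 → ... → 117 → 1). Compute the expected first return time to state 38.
E[T_38 | X_0 = 38] = 117

The chain cycles deterministically, so starting at state 38 it returns in exactly 117 steps. Equivalently, the stationary distribution is uniform π_j = 1/117 for every state j, so by Kac's formula E[T_38] = 1/π_38 = 117.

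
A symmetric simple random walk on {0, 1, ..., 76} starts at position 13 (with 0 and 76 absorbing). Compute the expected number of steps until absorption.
E[τ | X_0 = 13] = 819

Let v_k = E[τ | X_0 = k]. Boundary: v_0 = v_76 = 0. Recurrence: v_k = 1 + (v_{k-1} + v_{k+1})/2 for 1 ≤ k ≤ 75. The particular solution to v_k − (v_{k-1} + v_{k+1})/2 = 1 is v_k = −k^2. Adding homogeneous solution A + B k and matching boundaries gives v_k = k (76 − k). Substituting k = 13: v_13 = 13 · 63 = 819.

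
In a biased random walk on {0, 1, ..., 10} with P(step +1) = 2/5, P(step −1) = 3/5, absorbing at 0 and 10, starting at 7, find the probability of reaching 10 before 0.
P(hit 10 before 0) = (1 − (3/2)^7) / (1 − (3/2)^10) = 16472/58025

Let u_k denote P(reach 10 before 0 | start at k). Boundary: u_0 = 0, u_10 = 1. Recurrence: u_k = 2/5·u_{k+1} + 3/5·u_{k-1} for 1 ≤ k ≤ 9. Try u_k = A + B·r^k with r = q/p = (3/5)/(2/5) = 3/2. Substitution satisfies the recurrence; boundary conditions give:
  u_k = (1 − r^k) / (1 − r^N) = (1 − (3/2)^7) / (1 − (3/2)^10) = 16472/58025.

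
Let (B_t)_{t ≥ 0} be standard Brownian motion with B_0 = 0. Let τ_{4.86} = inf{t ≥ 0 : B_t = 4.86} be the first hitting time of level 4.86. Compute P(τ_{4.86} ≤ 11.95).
P(τ_{4.86} ≤ 11.95) = 2(1 − Φ(4.86/√11.95)) = 2(1 − Φ(1.4059)) ≈ 0.1598

By the reflection principle for standard BM, P(τ_b ≤ t) = 2 · P(B_t ≥ b). Since B_t ~ N(0, t), P(B_t ≥ 4.86) = 1 − Φ(4.86/√t) = 1 − Φ(4.86/√11.95) = 1 − Φ(1.4059) ≈ 0.07988. Doubling: P(τ_{4.86} ≤ 11.95) ≈ 2 · 0.07988 = 0.15976 ≈ 0.1598.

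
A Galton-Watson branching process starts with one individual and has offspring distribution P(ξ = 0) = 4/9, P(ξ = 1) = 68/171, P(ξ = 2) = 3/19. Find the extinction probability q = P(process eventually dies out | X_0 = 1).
q = 1

Mean offspring μ = 0·4/9 + 1·68/171 + 2·3/19 = 122/171 ≤ 1. For μ ≤ 1 with offspring not concentrated at 1, the Galton-Watson process goes extinct almost surely, so q = 1.
(Algebraic check: The pgf is f(s) = 4/9 + 68/171·s + 3/19·s². The extinction probability q is the smallest fixed point of f in [0, 1]. Setting s = f(s):
  3/19·s² + (68/171 − 1)·s + 4/9 = 0
  3/19·s² − (4/9 + 3/19)·s + 4/9 = 0
which factors as (s − 1)·(3/19·s − 4/9) = 0, giving roots s = 1 and s = (4/9)/(3/19) = 76/27. Since 76/27 ≥ 1, the smallest root in [0, 1] is s = 1.)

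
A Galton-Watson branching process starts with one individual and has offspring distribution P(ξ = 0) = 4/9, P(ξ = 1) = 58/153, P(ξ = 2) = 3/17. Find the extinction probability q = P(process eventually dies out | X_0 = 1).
q = 1

Mean offspring μ = 0·4/9 + 1·58/153 + 2·3/17 = 112/153 ≤ 1. For μ ≤ 1 with offspring not concentrated at 1, the Galton-Watson process goes extinct almost surely, so q = 1.
(Algebraic check: The pgf is f(s) = 4/9 + 58/153·s + 3/17·s². The extinction probability q is the smallest fixed point of f in [0, 1]. Setting s = f(s):
  3/17·s² + (58/153 − 1)·s + 4/9 = 0
  3/17·s² − (4/9 + 3/17)·s + 4/9 = 0
which factors as (s − 1)·(3/17·s − 4/9) = 0, giving roots s = 1 and s = (4/9)/(3/17) = 68/27. Since 68/27 ≥ 1, the smallest root in [0, 1] is s = 1.)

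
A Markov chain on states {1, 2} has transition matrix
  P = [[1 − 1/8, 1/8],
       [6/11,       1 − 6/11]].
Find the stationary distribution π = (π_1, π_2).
π_1 = 48/59, π_2 = 11/59

Solve πP = π with π_1 + π_2 = 1. From πP = π: π_1 · (1 − 1/8) + π_2 · 6/11 = π_1 ⇒ π_2 · 6/11 = π_1 · 1/8 ⇒ π_2/π_1 = (1/8)/(6/11) = 11/48. Together with π_1 + π_2 = 1:
  π_1 = (6/11)/(1/8 + 6/11) = (6/11)/(59/88) = 48/59,
  π_2 = (1/8)/(1/8 + 6/11) = (1/8)/(59/88) = 11/59.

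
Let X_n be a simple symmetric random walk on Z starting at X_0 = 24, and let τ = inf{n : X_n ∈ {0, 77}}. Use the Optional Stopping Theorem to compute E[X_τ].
E[X_τ] = 24

X_n is a martingale and τ is a bounded-mean stopping time (indeed τ is finite a.s. with bounded expectation since the walk is in a bounded region). By the OST, E[X_τ] = E[X_0] = 24. Equivalently: E[X_τ] = 77 · P(hit 77 first) + 0 · P(hit 0 first) = 77 · (24/77) = 24.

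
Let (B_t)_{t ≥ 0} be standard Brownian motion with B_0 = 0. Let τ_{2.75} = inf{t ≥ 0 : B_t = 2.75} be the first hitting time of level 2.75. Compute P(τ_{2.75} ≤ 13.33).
P(τ_{2.75} ≤ 13.33) = 2(1 − Φ(2.75/√13.33)) = 2(1 − Φ(0.7532)) ≈ 0.4513

By the reflection principle for standard BM, P(τ_b ≤ t) = 2 · P(B_t ≥ b). Since B_t ~ N(0, t), P(B_t ≥ 2.75) = 1 − Φ(2.75/√t) = 1 − Φ(2.75/√13.33) = 1 − Φ(0.7532) ≈ 0.22566. Doubling: P(τ_{2.75} ≤ 13.33) ≈ 2 · 0.22566 = 0.45132 ≈ 0.4513.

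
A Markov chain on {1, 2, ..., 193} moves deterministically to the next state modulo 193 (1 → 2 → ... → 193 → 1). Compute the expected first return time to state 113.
E[T_113 | X_0 = 113] = 193

The chain cycles deterministically, so starting at state 113 it returns in exactly 193 steps. Equivalently, the stationary distribution is uniform π_j = 1/193 for every state j, so by Kac's formula E[T_113] = 1/π_113 = 193.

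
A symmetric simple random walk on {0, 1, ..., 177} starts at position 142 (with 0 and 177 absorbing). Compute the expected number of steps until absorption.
E[τ | X_0 = 142] = 4970

Let v_k = E[τ | X_0 = k]. Boundary: v_0 = v_177 = 0. Recurrence: v_k = 1 + (v_{k-1} + v_{k+1})/2 for 1 ≤ k ≤ 176. The particular solution to v_k − (v_{k-1} + v_{k+1})/2 = 1 is v_k = −k^2. Adding homogeneous solution A + B k and matching boundaries gives v_k = k (177 − k). Substituting k = 142: v_142 = 142 · 35 = 4970.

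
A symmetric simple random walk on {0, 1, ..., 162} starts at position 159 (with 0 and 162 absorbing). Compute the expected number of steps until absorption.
E[τ | X_0 = 159] = 477

Let v_k = E[τ | X_0 = k]. Boundary: v_0 = v_162 = 0. Recurrence: v_k = 1 + (v_{k-1} + v_{k+1})/2 for 1 ≤ k ≤ 161. The particular solution to v_k − (v_{k-1} + v_{k+1})/2 = 1 is v_k = −k^2. Adding homogeneous solution A + B k and matching boundaries gives v_k = k (162 − k). Substituting k = 159: v_159 = 159 · 3 = 477.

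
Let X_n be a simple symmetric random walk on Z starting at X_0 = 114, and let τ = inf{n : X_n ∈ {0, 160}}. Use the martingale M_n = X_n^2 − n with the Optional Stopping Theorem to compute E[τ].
E[τ] = 5244

M_n = X_n^2 − n is a martingale (since E[X_{n+1}^2 | F_n] = X_n^2 + 1). By OST (τ has finite mean in a bounded region), E[M_τ] = E[M_0] = X_0^2 − 0 = 114^2 = 12996. Also E[M_τ] = E[X_τ^2] − E[τ]. The walk exits at 0 or 160, with P(hit 160 first) = 114/160, so E[X_τ^2] = 160^2 · 114/160 + 0 = 18240. Thus E[τ] = E[X_τ^2] − E[M_τ] = 18240 − 12996 = 5244 = 114(160 − 114) = 5244.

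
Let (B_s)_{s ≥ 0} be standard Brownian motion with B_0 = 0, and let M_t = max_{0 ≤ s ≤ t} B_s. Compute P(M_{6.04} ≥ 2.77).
P(M_{6.04} ≥ 2.77) = 2·P(B_{6.04} ≥ 2.77) = 2(1 − Φ(2.77/√6.04)) ≈ 0.2597

By the reflection principle for Brownian motion, P(M_t ≥ a) = 2 · P(B_t ≥ a) for a ≥ 0. Since B_t ~ N(0, t), P(B_t ≥ 2.77) = 1 − Φ(2.77/√t) = 1 − Φ(2.77/√6.04) = 1 − Φ(1.1271). So
  P(M_{6.04} ≥ 2.77) = 2(1 − Φ(1.1271)) ≈ 0.2597.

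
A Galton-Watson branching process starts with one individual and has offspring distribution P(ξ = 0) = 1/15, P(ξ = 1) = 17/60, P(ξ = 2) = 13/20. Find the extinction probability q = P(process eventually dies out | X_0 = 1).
q = 4/39

The pgf is f(s) = 1/15 + 17/60·s + 13/20·s². The extinction probability q is the smallest fixed point of f in [0, 1]. Setting s = f(s):
  13/20·s² + (17/60 − 1)·s + 1/15 = 0
  13/20·s² − (1/15 + 13/20)·s + 1/15 = 0
which factors as (s − 1)·(13/20·s − 1/15) = 0, giving roots s = 1 and s = (1/15)/(13/20) = 4/39.
Mean offspring μ = 17/60 + 2·13/20 = 19/12 > 1 (supercritical), so q < 1. The extinction probability is the smaller root: q = (1/15)/(13/20) = 4/39.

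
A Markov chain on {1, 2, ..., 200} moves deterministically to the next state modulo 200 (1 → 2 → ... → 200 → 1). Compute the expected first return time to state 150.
E[T_150 | X_0 = 150] = 200

The chain cycles deterministically, so starting at state 150 it returns in exactly 200 steps. Equivalently, the stationary distribution is uniform π_j = 1/200 for every state j, so by Kac's formula E[T_150] = 1/π_150 = 200.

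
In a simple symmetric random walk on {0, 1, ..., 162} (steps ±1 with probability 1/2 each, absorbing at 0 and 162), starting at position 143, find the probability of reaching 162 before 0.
P(hit 162 before 0) = 143/162

Let u_k = P(hit 162 before 0 | start at k). Then u_0 = 0, u_162 = 1, and u_k = u_{k-1}/2 + u_{k+1}/2 for 1 ≤ k ≤ 161. This harmonic recurrence is solved by u_k = k/162, giving u_143 = 143/162.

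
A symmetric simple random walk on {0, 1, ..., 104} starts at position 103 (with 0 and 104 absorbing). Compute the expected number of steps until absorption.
E[τ | X_0 = 103] = 103

Let v_k = E[τ | X_0 = k]. Boundary: v_0 = v_104 = 0. Recurrence: v_k = 1 + (v_{k-1} + v_{k+1})/2 for 1 ≤ k ≤ 103. The particular solution to v_k − (v_{k-1} + v_{k+1})/2 = 1 is v_k = −k^2. Adding homogeneous solution A + B k and matching boundaries gives v_k = k (104 − k). Substituting k = 103: v_103 = 103 · 1 = 103.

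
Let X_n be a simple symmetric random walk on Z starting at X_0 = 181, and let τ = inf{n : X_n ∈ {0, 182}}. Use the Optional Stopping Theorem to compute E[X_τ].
E[X_τ] = 181

X_n is a martingale and τ is a bounded-mean stopping time (indeed τ is finite a.s. with bounded expectation since the walk is in a bounded region). By the OST, E[X_τ] = E[X_0] = 181. Equivalently: E[X_τ] = 182 · P(hit 182 first) + 0 · P(hit 0 first) = 182 · (181/182) = 181.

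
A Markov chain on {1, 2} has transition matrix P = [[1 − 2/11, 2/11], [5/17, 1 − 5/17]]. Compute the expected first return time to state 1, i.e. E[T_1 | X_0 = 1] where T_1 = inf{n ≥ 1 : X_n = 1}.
E[T_1 | X_0 = 1] = 1/π_1 = 89/55

For an irreducible recurrent Markov chain with stationary distribution π, E[T_i | X_0 = i] = 1/π_i (Kac's formula). Here π_1 = (5/17)/(2/11 + 5/17) = (5/17)/(89/187) = 55/89, so E[T_1 | X_0 = 1] = 1/π_1 = (2/11 + 5/17)/(5/17) = (89/187)/(5/17) = 89/55.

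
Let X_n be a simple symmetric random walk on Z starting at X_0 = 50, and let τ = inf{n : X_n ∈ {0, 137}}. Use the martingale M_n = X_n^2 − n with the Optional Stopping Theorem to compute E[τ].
E[τ] = 4350

M_n = X_n^2 − n is a martingale (since E[X_{n+1}^2 | F_n] = X_n^2 + 1). By OST (τ has finite mean in a bounded region), E[M_τ] = E[M_0] = X_0^2 − 0 = 50^2 = 2500. Also E[M_τ] = E[X_τ^2] − E[τ]. The walk exits at 0 or 137, with P(hit 137 first) = 50/137, so E[X_τ^2] = 137^2 · 50/137 + 0 = 6850. Thus E[τ] = E[X_τ^2] − E[M_τ] = 6850 − 2500 = 4350 = 50(137 − 50) = 4350.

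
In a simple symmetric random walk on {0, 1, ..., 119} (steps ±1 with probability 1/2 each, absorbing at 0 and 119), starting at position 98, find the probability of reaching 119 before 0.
P(hit 119 before 0) = 98/119 = 14/17

Let u_k = P(hit 119 before 0 | start at k). Then u_0 = 0, u_119 = 1, and u_k = u_{k-1}/2 + u_{k+1}/2 for 1 ≤ k ≤ 118. This harmonic recurrence is solved by u_k = k/119, giving u_98 = 98/119 = 14/17.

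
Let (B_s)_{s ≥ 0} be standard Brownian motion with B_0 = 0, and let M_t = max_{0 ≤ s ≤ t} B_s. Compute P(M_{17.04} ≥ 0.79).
P(M_{17.04} ≥ 0.79) = 2·P(B_{17.04} ≥ 0.79) = 2(1 − Φ(0.79/√17.04)) ≈ 0.8482

By the reflection principle for Brownian motion, P(M_t ≥ a) = 2 · P(B_t ≥ a) for a ≥ 0. Since B_t ~ N(0, t), P(B_t ≥ 0.79) = 1 − Φ(0.79/√t) = 1 − Φ(0.79/√17.04) = 1 − Φ(0.1914). So
  P(M_{17.04} ≥ 0.79) = 2(1 − Φ(0.1914)) ≈ 0.8482.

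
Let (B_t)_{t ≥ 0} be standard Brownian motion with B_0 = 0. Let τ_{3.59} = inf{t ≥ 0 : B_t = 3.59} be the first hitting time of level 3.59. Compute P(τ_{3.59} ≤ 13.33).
P(τ_{3.59} ≤ 13.33) = 2(1 − Φ(3.59/√13.33)) = 2(1 − Φ(0.9833)) ≈ 0.3255

By the reflection principle for standard BM, P(τ_b ≤ t) = 2 · P(B_t ≥ b). Since B_t ~ N(0, t), P(B_t ≥ 3.59) = 1 − Φ(3.59/√t) = 1 − Φ(3.59/√13.33) = 1 − Φ(0.9833) ≈ 0.16273. Doubling: P(τ_{3.59} ≤ 13.33) ≈ 2 · 0.16273 = 0.32546 ≈ 0.3255.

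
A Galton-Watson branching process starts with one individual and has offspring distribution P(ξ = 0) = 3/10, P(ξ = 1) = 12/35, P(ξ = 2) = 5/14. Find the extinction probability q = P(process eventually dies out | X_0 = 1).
q = 21/25

The pgf is f(s) = 3/10 + 12/35·s + 5/14·s². The extinction probability q is the smallest fixed point of f in [0, 1]. Setting s = f(s):
  5/14·s² + (12/35 − 1)·s + 3/10 = 0
  5/14·s² − (3/10 + 5/14)·s + 3/10 = 0
which factors as (s − 1)·(5/14·s − 3/10) = 0, giving roots s = 1 and s = (3/10)/(5/14) = 21/25.
Mean offspring μ = 12/35 + 2·5/14 = 37/35 > 1 (supercritical), so q < 1. The extinction probability is the smaller root: q = (3/10)/(5/14) = 21/25.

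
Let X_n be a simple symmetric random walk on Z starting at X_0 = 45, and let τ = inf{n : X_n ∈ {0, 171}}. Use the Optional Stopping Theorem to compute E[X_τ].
E[X_τ] = 45

X_n is a martingale and τ is a bounded-mean stopping time (indeed τ is finite a.s. with bounded expectation since the walk is in a bounded region). By the OST, E[X_τ] = E[X_0] = 45. Equivalently: E[X_τ] = 171 · P(hit 171 first) + 0 · P(hit 0 first) = 171 · (45/171) = 45.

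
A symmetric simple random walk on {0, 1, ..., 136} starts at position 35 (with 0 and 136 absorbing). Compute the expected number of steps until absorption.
E[τ | X_0 = 35] = 3535

Let v_k = E[τ | X_0 = k]. Boundary: v_0 = v_136 = 0. Recurrence: v_k = 1 + (v_{k-1} + v_{k+1})/2 for 1 ≤ k ≤ 135. The particular solution to v_k − (v_{k-1} + v_{k+1})/2 = 1 is v_k = −k^2. Adding homogeneous solution A + B k and matching boundaries gives v_k = k (136 − k). Substituting k = 35: v_35 = 35 · 101 = 3535.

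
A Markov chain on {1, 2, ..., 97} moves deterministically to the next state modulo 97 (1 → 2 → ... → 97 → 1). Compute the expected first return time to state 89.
E[T_89 | X_0 = 89] = 97

The chain cycles deterministically, so starting at state 89 it returns in exactly 97 steps. Equivalently, the stationary distribution is uniform π_j = 1/97 for every state j, so by Kac's formula E[T_89] = 1/π_89 = 97.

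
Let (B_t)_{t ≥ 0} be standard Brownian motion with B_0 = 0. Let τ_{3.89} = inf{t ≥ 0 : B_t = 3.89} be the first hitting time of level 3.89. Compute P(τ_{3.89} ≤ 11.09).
P(τ_{3.89} ≤ 11.09) = 2(1 − Φ(3.89/√11.09)) = 2(1 − Φ(1.1681)) ≈ 0.2428

By the reflection principle for standard BM, P(τ_b ≤ t) = 2 · P(B_t ≥ b). Since B_t ~ N(0, t), P(B_t ≥ 3.89) = 1 − Φ(3.89/√t) = 1 − Φ(3.89/√11.09) = 1 − Φ(1.1681) ≈ 0.12138. Doubling: P(τ_{3.89} ≤ 11.09) ≈ 2 · 0.12138 = 0.24276 ≈ 0.2428.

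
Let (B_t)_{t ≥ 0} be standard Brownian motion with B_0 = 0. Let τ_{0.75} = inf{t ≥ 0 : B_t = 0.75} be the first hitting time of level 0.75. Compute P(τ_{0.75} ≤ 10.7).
P(τ_{0.75} ≤ 10.7) = 2(1 − Φ(0.75/√10.7)) = 2(1 − Φ(0.2293)) ≈ 0.8186

By the reflection principle for standard BM, P(τ_b ≤ t) = 2 · P(B_t ≥ b). Since B_t ~ N(0, t), P(B_t ≥ 0.75) = 1 − Φ(0.75/√t) = 1 − Φ(0.75/√10.7) = 1 − Φ(0.2293) ≈ 0.40932. Doubling: P(τ_{0.75} ≤ 10.7) ≈ 2 · 0.40932 = 0.81864 ≈ 0.8186.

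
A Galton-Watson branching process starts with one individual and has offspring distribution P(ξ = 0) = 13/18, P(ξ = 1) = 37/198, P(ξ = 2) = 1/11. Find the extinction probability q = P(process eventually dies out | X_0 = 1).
q = 1

Mean offspring μ = 0·13/18 + 1·37/198 + 2·1/11 = 73/198 ≤ 1. For μ ≤ 1 with offspring not concentrated at 1, the Galton-Watson process goes extinct almost surely, so q = 1.
(Algebraic check: The pgf is f(s) = 13/18 + 37/198·s + 1/11·s². The extinction probability q is the smallest fixed point of f in [0, 1]. Setting s = f(s):
  1/11·s² + (37/198 − 1)·s + 13/18 = 0
  1/11·s² − (13/18 + 1/11)·s + 13/18 = 0
which factors as (s − 1)·(1/11·s − 13/18) = 0, giving roots s = 1 and s = (13/18)/(1/11) = 143/18. Since 143/18 ≥ 1, the smallest root in [0, 1] is s = 1.)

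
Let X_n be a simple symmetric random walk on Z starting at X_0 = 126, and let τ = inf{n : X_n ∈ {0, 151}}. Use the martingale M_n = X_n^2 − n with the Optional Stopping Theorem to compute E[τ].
E[τ] = 3150

M_n = X_n^2 − n is a martingale (since E[X_{n+1}^2 | F_n] = X_n^2 + 1). By OST (τ has finite mean in a bounded region), E[M_τ] = E[M_0] = X_0^2 − 0 = 126^2 = 15876. Also E[M_τ] = E[X_τ^2] − E[τ]. The walk exits at 0 or 151, with P(hit 151 first) = 126/151, so E[X_τ^2] = 151^2 · 126/151 + 0 = 19026. Thus E[τ] = E[X_τ^2] − E[M_τ] = 19026 − 15876 = 3150 = 126(151 − 126) = 3150.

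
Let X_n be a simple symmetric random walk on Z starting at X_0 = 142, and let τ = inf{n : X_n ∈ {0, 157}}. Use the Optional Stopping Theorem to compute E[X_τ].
E[X_τ] = 142

X_n is a martingale and τ is a bounded-mean stopping time (indeed τ is finite a.s. with bounded expectation since the walk is in a bounded region). By the OST, E[X_τ] = E[X_0] = 142. Equivalently: E[X_τ] = 157 · P(hit 157 first) + 0 · P(hit 0 first) = 157 · (142/157) = 142.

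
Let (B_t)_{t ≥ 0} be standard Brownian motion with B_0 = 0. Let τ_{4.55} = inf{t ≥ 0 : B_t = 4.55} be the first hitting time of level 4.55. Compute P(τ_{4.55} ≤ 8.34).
P(τ_{4.55} ≤ 8.34) = 2(1 − Φ(4.55/√8.34)) = 2(1 − Φ(1.5755)) ≈ 0.1151

By the reflection principle for standard BM, P(τ_b ≤ t) = 2 · P(B_t ≥ b). Since B_t ~ N(0, t), P(B_t ≥ 4.55) = 1 − Φ(4.55/√t) = 1 − Φ(4.55/√8.34) = 1 − Φ(1.5755) ≈ 0.05757. Doubling: P(τ_{4.55} ≤ 8.34) ≈ 2 · 0.05757 = 0.11514 ≈ 0.1151.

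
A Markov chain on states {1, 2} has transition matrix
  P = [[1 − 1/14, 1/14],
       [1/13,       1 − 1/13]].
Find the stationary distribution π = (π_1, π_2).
π_1 = 14/27, π_2 = 13/27

Solve πP = π with π_1 + π_2 = 1. From πP = π: π_1 · (1 − 1/14) + π_2 · 1/13 = π_1 ⇒ π_2 · 1/13 = π_1 · 1/14 ⇒ π_2/π_1 = (1/14)/(1/13) = 13/14. Together with π_1 + π_2 = 1:
  π_1 = (1/13)/(1/14 + 1/13) = (1/13)/(27/182) = 14/27,
  π_2 = (1/14)/(1/14 + 1/13) = (1/14)/(27/182) = 13/27.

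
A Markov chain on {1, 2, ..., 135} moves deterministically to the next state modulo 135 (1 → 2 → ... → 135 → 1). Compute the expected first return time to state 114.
E[T_114 | X_0 = 114] = 135

The chain cycles deterministically, so starting at state 114 it returns in exactly 135 steps. Equivalently, the stationary distribution is uniform π_j = 1/135 for every state j, so by Kac's formula E[T_114] = 1/π_114 = 135.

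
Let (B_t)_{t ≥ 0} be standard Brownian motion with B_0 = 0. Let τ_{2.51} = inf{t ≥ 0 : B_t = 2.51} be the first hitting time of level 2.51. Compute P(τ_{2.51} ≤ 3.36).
P(τ_{2.51} ≤ 3.36) = 2(1 − Φ(2.51/√3.36)) = 2(1 − Φ(1.3693)) ≈ 0.1709

By the reflection principle for standard BM, P(τ_b ≤ t) = 2 · P(B_t ≥ b). Since B_t ~ N(0, t), P(B_t ≥ 2.51) = 1 − Φ(2.51/√t) = 1 − Φ(2.51/√3.36) = 1 − Φ(1.3693) ≈ 0.08545. Doubling: P(τ_{2.51} ≤ 3.36) ≈ 2 · 0.08545 = 0.17090 ≈ 0.1709.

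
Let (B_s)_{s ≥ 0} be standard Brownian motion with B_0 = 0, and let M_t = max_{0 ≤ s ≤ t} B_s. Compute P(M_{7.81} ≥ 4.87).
P(M_{7.81} ≥ 4.87) = 2·P(B_{7.81} ≥ 4.87) = 2(1 − Φ(4.87/√7.81)) ≈ 0.0814

By the reflection principle for Brownian motion, P(M_t ≥ a) = 2 · P(B_t ≥ a) for a ≥ 0. Since B_t ~ N(0, t), P(B_t ≥ 4.87) = 1 − Φ(4.87/√t) = 1 − Φ(4.87/√7.81) = 1 − Φ(1.7426). So
  P(M_{7.81} ≥ 4.87) = 2(1 − Φ(1.7426)) ≈ 0.0814.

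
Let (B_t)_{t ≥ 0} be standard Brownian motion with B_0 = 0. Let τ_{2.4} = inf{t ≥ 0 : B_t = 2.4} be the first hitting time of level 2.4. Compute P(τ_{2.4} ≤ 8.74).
P(τ_{2.4} ≤ 8.74) = 2(1 − Φ(2.4/√8.74)) = 2(1 − Φ(0.8118)) ≈ 0.4169

By the reflection principle for standard BM, P(τ_b ≤ t) = 2 · P(B_t ≥ b). Since B_t ~ N(0, t), P(B_t ≥ 2.4) = 1 − Φ(2.4/√t) = 1 − Φ(2.4/√8.74) = 1 − Φ(0.8118) ≈ 0.20845. Doubling: P(τ_{2.4} ≤ 8.74) ≈ 2 · 0.20845 = 0.41690 ≈ 0.4169.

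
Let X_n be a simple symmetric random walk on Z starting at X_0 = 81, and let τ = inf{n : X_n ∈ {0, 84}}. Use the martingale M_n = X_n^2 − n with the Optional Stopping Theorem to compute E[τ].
E[τ] = 243

M_n = X_n^2 − n is a martingale (since E[X_{n+1}^2 | F_n] = X_n^2 + 1). By OST (τ has finite mean in a bounded region), E[M_τ] = E[M_0] = X_0^2 − 0 = 81^2 = 6561. Also E[M_τ] = E[X_τ^2] − E[τ]. The walk exits at 0 or 84, with P(hit 84 first) = 81/84, so E[X_τ^2] = 84^2 · 81/84 + 0 = 6804. Thus E[τ] = E[X_τ^2] − E[M_τ] = 6804 − 6561 = 243 = 81(84 − 81) = 243.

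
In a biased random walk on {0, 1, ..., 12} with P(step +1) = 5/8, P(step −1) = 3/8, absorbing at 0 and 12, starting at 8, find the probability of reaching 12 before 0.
P(hit 12 before 0) = (1 − (3/5)^8) / (1 − (3/5)^12) = 441250/447811

Let u_k denote P(reach 12 before 0 | start at k). Boundary: u_0 = 0, u_12 = 1. Recurrence: u_k = 5/8·u_{k+1} + 3/8·u_{k-1} for 1 ≤ k ≤ 11. Try u_k = A + B·r^k with r = q/p = (3/8)/(5/8) = 3/5. Substitution satisfies the recurrence; boundary conditions give:
  u_k = (1 − r^k) / (1 − r^N) = (1 − (3/5)^8) / (1 − (3/5)^12) = 441250/447811.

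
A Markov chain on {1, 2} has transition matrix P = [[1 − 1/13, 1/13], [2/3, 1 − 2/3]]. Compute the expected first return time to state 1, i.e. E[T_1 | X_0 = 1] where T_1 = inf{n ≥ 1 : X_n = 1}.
E[T_1 | X_0 = 1] = 1/π_1 = 29/26

For an irreducible recurrent Markov chain with stationary distribution π, E[T_i | X_0 = i] = 1/π_i (Kac's formula). Here π_1 = (2/3)/(1/13 + 2/3) = (2/3)/(29/39) = 26/29, so E[T_1 | X_0 = 1] = 1/π_1 = (1/13 + 2/3)/(2/3) = (29/39)/(2/3) = 29/26.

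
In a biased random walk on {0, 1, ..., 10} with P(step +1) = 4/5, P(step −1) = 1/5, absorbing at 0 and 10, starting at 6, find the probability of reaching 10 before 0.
P(hit 10 before 0) = (1 − (1/4)^6) / (1 − (1/4)^10) = 69888/69905

Let u_k denote P(reach 10 before 0 | start at k). Boundary: u_0 = 0, u_10 = 1. Recurrence: u_k = 4/5·u_{k+1} + 1/5·u_{k-1} for 1 ≤ k ≤ 9. Try u_k = A + B·r^k with r = q/p = (1/5)/(4/5) = 1/4. Substitution satisfies the recurrence; boundary conditions give:
  u_k = (1 − r^k) / (1 − r^N) = (1 − (1/4)^6) / (1 − (1/4)^10) = 69888/69905.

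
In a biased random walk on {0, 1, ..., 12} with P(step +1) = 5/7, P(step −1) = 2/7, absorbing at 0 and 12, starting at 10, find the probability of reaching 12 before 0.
P(hit 12 before 0) = (1 − (2/5)^10) / (1 − (2/5)^12) = 11624525/11625549

Let u_k denote P(reach 12 before 0 | start at k). Boundary: u_0 = 0, u_12 = 1. Recurrence: u_k = 5/7·u_{k+1} + 2/7·u_{k-1} for 1 ≤ k ≤ 11. Try u_k = A + B·r^k with r = q/p = (2/7)/(5/7) = 2/5. Substitution satisfies the recurrence; boundary conditions give:
  u_k = (1 − r^k) / (1 − r^N) = (1 − (2/5)^10) / (1 − (2/5)^12) = 11624525/11625549.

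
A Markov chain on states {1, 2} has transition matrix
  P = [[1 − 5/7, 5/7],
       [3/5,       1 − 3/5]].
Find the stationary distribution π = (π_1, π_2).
π_1 = 21/46, π_2 = 25/46

Solve πP = π with π_1 + π_2 = 1. From πP = π: π_1 · (1 − 5/7) + π_2 · 3/5 = π_1 ⇒ π_2 · 3/5 = π_1 · 5/7 ⇒ π_2/π_1 = (5/7)/(3/5) = 25/21. Together with π_1 + π_2 = 1:
  π_1 = (3/5)/(5/7 + 3/5) = (3/5)/(46/35) = 21/46,
  π_2 = (5/7)/(5/7 + 3/5) = (5/7)/(46/35) = 25/46.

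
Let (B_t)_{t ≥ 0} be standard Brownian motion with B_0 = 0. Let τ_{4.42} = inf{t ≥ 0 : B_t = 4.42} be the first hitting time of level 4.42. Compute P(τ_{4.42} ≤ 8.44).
P(τ_{4.42} ≤ 8.44) = 2(1 − Φ(4.42/√8.44)) = 2(1 − Φ(1.5214)) ≈ 0.1282

By the reflection principle for standard BM, P(τ_b ≤ t) = 2 · P(B_t ≥ b). Since B_t ~ N(0, t), P(B_t ≥ 4.42) = 1 − Φ(4.42/√t) = 1 − Φ(4.42/√8.44) = 1 − Φ(1.5214) ≈ 0.06408. Doubling: P(τ_{4.42} ≤ 8.44) ≈ 2 · 0.06408 = 0.12816 ≈ 0.1282.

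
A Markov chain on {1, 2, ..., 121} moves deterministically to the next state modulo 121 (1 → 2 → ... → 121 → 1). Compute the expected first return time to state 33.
E[T_33 | X_0 = 33] = 121

The chain cycles deterministically, so starting at state 33 it returns in exactly 121 steps. Equivalently, the stationary distribution is uniform π_j = 1/121 for every state j, so by Kac's formula E[T_33] = 1/π_33 = 121.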